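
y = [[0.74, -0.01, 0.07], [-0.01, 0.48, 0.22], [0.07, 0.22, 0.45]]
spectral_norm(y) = 0.77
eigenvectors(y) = [[0.12,0.89,-0.44], [0.67,0.26,0.70], [-0.73,0.38,0.57]]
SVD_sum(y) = [[0.61, 0.18, 0.26], [0.18, 0.05, 0.07], [0.26, 0.07, 0.11]] + [[0.13, -0.20, -0.17], [-0.2, 0.32, 0.26], [-0.17, 0.26, 0.21]] + [[0.00, 0.02, -0.02], [0.02, 0.11, -0.12], [-0.02, -0.12, 0.13]]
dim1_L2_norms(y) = [0.74, 0.53, 0.51]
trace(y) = 1.67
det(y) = 0.12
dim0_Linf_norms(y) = [0.74, 0.48, 0.45]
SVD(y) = [[-0.89,0.44,-0.12],[-0.26,-0.70,-0.67],[-0.38,-0.57,0.73]] @ diag([0.7666340966726573, 0.6656189048969763, 0.2377469984303663]) @ [[-0.89,-0.26,-0.38],[0.44,-0.7,-0.57],[-0.12,-0.67,0.73]]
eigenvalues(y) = [0.24, 0.77, 0.67]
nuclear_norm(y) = 1.67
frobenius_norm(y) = 1.04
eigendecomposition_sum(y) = [[0.00, 0.02, -0.02],[0.02, 0.11, -0.12],[-0.02, -0.12, 0.13]] + [[0.61, 0.18, 0.26], [0.18, 0.05, 0.07], [0.26, 0.07, 0.11]] + [[0.13, -0.2, -0.17],[-0.20, 0.32, 0.26],[-0.17, 0.26, 0.21]]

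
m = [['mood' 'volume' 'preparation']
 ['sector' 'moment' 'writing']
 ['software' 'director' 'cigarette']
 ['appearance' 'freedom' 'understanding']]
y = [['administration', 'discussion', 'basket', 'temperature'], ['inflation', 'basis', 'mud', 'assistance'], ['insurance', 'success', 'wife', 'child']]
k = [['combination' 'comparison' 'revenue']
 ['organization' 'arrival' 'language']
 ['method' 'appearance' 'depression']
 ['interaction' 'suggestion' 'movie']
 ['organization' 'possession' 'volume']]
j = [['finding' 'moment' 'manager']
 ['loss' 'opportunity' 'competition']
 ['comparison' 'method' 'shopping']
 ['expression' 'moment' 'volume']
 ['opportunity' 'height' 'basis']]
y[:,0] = ['administration', 'inflation', 'insurance']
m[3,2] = 'understanding'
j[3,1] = 'moment'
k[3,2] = 'movie'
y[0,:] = ['administration', 'discussion', 'basket', 'temperature']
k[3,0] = 'interaction'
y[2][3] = 'child'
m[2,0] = 'software'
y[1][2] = 'mud'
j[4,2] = 'basis'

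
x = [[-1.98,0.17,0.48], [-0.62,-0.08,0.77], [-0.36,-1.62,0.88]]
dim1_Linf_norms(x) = [1.98, 0.77, 1.62]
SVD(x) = [[-0.76, 0.56, 0.32], [-0.38, 0.01, -0.92], [-0.52, -0.83, 0.20]] @ diag([2.356703952870304, 1.7132835492223328, 0.4498954972986669]) @ [[0.82, 0.31, -0.47], [-0.47, 0.84, -0.26], [-0.32, -0.44, -0.84]]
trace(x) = -1.18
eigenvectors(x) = [[0.94+0.00j, (-0.15+0.1j), (-0.15-0.1j)], [(0.22+0j), (-0.26+0.47j), -0.26-0.47j], [(0.26+0j), (-0.83+0j), (-0.83-0j)]]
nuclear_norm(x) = 4.52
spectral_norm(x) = 2.36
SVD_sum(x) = [[-1.48, -0.57, 0.85], [-0.74, -0.28, 0.43], [-1.01, -0.38, 0.58]] + [[-0.45, 0.80, -0.25],[-0.01, 0.02, -0.01],[0.67, -1.20, 0.38]] + [[-0.05, -0.06, -0.12], [0.13, 0.18, 0.35], [-0.03, -0.04, -0.08]]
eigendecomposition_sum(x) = [[(-1.97+0j), (0.41-0j), (0.23+0j)], [(-0.46+0j), (0.1-0j), (0.06+0j)], [-0.54+0.00j, 0.11-0.00j, (0.06+0j)]] + [[-0.01-0.05j, -0.12+0.16j, (0.12+0.03j)], [(-0.08-0.11j), (-0.09+0.59j), (0.36-0.1j)], [0.09-0.19j, (-0.87+0.32j), 0.41+0.41j]] + [[(-0.01+0.05j), (-0.12-0.16j), (0.12-0.03j)], [-0.08+0.11j, -0.09-0.59j, 0.36+0.10j], [0.09+0.19j, -0.87-0.32j, (0.41-0.41j)]]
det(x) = -1.82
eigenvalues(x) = [(-1.81+0j), (0.31+0.95j), (0.31-0.95j)]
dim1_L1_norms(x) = [2.63, 1.47, 2.86]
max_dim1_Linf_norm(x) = 1.98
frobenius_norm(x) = 2.95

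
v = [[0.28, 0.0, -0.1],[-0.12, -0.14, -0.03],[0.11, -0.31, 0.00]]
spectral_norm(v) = 0.36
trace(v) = 0.14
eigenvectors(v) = [[(-0.47-0.35j), -0.47+0.35j, 0.16+0.00j], [(0.27+0.07j), (0.27-0.07j), (0.6+0j)], [(-0.76+0j), (-0.76-0j), (0.79+0j)]]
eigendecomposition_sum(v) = [[0.14-0.10j, 0.02-0.09j, (-0.05+0.09j)], [(-0.05+0.07j), (0.01+0.04j), 0.00-0.05j], [0.07-0.21j, (-0.05-0.11j), 0.02+0.13j]] + [[0.14+0.10j, (0.02+0.09j), (-0.05-0.09j)], [-0.05-0.07j, (0.01-0.04j), 0.05j], [(0.07+0.21j), (-0.05+0.11j), 0.02-0.13j]] + [[-0.01+0.00j, (-0.04+0j), (-0.01-0j)], [(-0.03+0j), (-0.16+0j), -0.04-0.00j], [-0.04+0.00j, -0.21+0.00j, (-0.05-0j)]]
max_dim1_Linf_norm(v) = 0.31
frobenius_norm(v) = 0.48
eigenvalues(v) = [(0.18+0.08j), (0.18-0.08j), (-0.21+0j)]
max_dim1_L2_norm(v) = 0.33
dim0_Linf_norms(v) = [0.28, 0.31, 0.1]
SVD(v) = [[-0.54,0.72,-0.44], [-0.09,-0.57,-0.82], [-0.84,-0.40,0.37]] @ diag([0.3622769730252574, 0.30872578089926234, 0.0703120688345716]) @ [[-0.64, 0.75, 0.16], [0.73, 0.66, -0.18], [0.24, 0.0, 0.97]]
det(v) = -0.01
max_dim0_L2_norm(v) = 0.34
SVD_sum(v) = [[0.12, -0.15, -0.03], [0.02, -0.03, -0.01], [0.19, -0.23, -0.05]] + [[0.16, 0.15, -0.04], [-0.13, -0.11, 0.03], [-0.09, -0.08, 0.02]] + [[-0.01, -0.0, -0.03], [-0.01, -0.00, -0.06], [0.01, 0.0, 0.03]]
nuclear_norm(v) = 0.74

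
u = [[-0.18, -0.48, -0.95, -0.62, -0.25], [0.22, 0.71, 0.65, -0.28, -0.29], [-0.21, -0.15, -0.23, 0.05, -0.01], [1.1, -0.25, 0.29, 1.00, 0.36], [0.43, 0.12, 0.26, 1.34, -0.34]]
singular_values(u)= [2.21, 1.33, 0.77, 0.54, 0.01]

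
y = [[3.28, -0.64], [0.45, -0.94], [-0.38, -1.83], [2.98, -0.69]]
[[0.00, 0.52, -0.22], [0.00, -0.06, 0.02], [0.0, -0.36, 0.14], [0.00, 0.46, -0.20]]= y@[[-0.00, 0.19, -0.08], [-0.0, 0.16, -0.06]]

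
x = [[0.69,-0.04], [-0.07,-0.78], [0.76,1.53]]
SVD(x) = [[0.14,0.92],  [-0.39,0.40],  [0.91,0.03]] @ diag([1.877468887108306, 0.6961397689690625]) @ [[0.43, 0.90], [0.9, -0.43]]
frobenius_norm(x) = 2.00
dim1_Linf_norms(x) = [0.69, 0.78, 1.53]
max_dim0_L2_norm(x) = 1.72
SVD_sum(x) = [[0.11,  0.24], [-0.32,  -0.66], [0.74,  1.54]] + [[0.58, -0.28], [0.25, -0.12], [0.02, -0.01]]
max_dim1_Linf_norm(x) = 1.53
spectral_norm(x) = 1.88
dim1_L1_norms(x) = [0.73, 0.85, 2.29]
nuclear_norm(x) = 2.57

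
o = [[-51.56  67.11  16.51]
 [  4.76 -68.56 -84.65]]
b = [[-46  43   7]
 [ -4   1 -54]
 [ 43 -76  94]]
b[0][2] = 7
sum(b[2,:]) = 61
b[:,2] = [7, -54, 94]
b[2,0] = 43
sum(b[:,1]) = -32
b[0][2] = 7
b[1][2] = -54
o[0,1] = 67.11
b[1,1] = 1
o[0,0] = -51.56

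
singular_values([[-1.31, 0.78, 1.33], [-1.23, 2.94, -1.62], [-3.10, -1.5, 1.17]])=[4.0, 3.52, 1.3]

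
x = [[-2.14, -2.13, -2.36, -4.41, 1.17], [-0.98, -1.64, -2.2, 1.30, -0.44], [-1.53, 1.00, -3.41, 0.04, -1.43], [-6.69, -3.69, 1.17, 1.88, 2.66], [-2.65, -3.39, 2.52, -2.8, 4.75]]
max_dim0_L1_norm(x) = 13.99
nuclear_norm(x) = 25.07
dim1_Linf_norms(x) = [4.41, 2.2, 3.41, 6.69, 4.75]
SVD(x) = [[-0.32, -0.06, 0.83, -0.01, -0.45],[-0.07, -0.45, 0.04, -0.87, 0.2],[0.07, -0.58, 0.32, 0.45, 0.60],[-0.70, -0.45, -0.45, 0.20, -0.26],[-0.63, 0.51, 0.11, -0.08, 0.57]] @ diag([10.700715355101726, 6.0124320964585225, 5.833696153778779, 1.826373309709036, 0.6989283894181204]) @ [[0.65,0.52,-0.16,0.17,-0.5], [0.52,0.04,0.64,-0.43,0.36], [0.07,-0.04,-0.58,-0.81,-0.03], [-0.53,0.77,0.24,-0.25,-0.05], [0.14,0.36,-0.41,0.25,0.79]]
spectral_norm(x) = 10.70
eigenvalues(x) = [(-6.69+0j), (5.2+0j), (3.02+0j), (-1.04+1.86j), (-1.04-1.86j)]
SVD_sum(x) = [[-2.24, -1.79, 0.56, -0.57, 1.7], [-0.46, -0.37, 0.12, -0.12, 0.35], [0.52, 0.42, -0.13, 0.13, -0.40], [-4.90, -3.91, 1.23, -1.25, 3.72], [-4.40, -3.52, 1.11, -1.12, 3.34]] + [[-0.19,-0.01,-0.24,0.16,-0.14], [-1.40,-0.1,-1.74,1.17,-0.98], [-1.80,-0.13,-2.24,1.5,-1.26], [-1.39,-0.10,-1.73,1.16,-0.97], [1.58,0.11,1.97,-1.32,1.11]] + [[0.33, -0.19, -2.81, -3.93, -0.15], [0.02, -0.01, -0.13, -0.19, -0.01], [0.13, -0.07, -1.07, -1.49, -0.06], [-0.18, 0.10, 1.50, 2.11, 0.08], [0.04, -0.02, -0.36, -0.5, -0.02]] + [[0.01, -0.02, -0.0, 0.01, 0.00], [0.84, -1.22, -0.38, 0.40, 0.09], [-0.44, 0.63, 0.2, -0.21, -0.04], [-0.2, 0.28, 0.09, -0.09, -0.02], [0.07, -0.11, -0.03, 0.04, 0.01]] + [[-0.04,-0.11,0.13,-0.08,-0.25], [0.02,0.05,-0.06,0.04,0.11], [0.06,0.15,-0.17,0.11,0.33], [-0.03,-0.07,0.07,-0.05,-0.15], [0.06,0.15,-0.16,0.1,0.32]]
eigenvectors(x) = [[(0.71+0j), 0.55+0.00j, (0.31+0j), 0.27+0.20j, 0.27-0.20j],[(0.19+0j), -0.16+0.00j, (-0.01+0j), 0.07-0.49j, (0.07+0.49j)],[0.38+0.00j, -0.21+0.00j, (-0.28+0j), (-0.45+0.02j), (-0.45-0.02j)],[(0.5+0j), (-0.6+0j), (0.03+0j), (0.37+0.06j), 0.37-0.06j],[0.26+0.00j, (0.52+0j), 0.91+0.00j, (0.54+0j), (0.54-0j)]]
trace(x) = -0.56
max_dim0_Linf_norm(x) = 6.69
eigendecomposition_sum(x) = [[(-3.49-0j),(-1.73-0j),-3.32-0.00j,-1.45+0.00j,(0.21+0j)], [(-0.96-0j),(-0.48-0j),(-0.91-0j),-0.40+0.00j,(0.06+0j)], [(-1.87-0j),-0.92-0.00j,(-1.77-0j),-0.77+0.00j,0.11+0.00j], [(-2.48-0j),(-1.23-0j),(-2.36-0j),(-1.03+0j),(0.15+0j)], [(-1.29-0j),(-0.64-0j),-1.23-0.00j,(-0.54+0j),(0.08+0j)]] + [[3.38+0.00j, 0.95-0.00j, (-2.03+0j), (-2.71+0j), (-1.7+0j)],[(-0.98+0j), -0.28+0.00j, 0.59-0.00j, (0.78-0j), (0.49-0j)],[-1.25+0.00j, (-0.35+0j), 0.75-0.00j, 1.00-0.00j, 0.63-0.00j],[(-3.64+0j), -1.03+0.00j, (2.19-0j), 2.92-0.00j, (1.83-0j)],[(3.14+0j), 0.89-0.00j, (-1.89+0j), -2.52+0.00j, -1.58+0.00j]] + [[(-1.4+0j), (-0.51+0j), 1.47-0.00j, 0.04-0.00j, 1.97-0.00j], [(0.06+0j), 0.02-0.00j, -0.06+0.00j, -0.00+0.00j, -0.08+0.00j], [1.24+0.00j, (0.45-0j), -1.30+0.00j, (-0.03+0j), -1.75+0.00j], [(-0.13+0j), (-0.05+0j), (0.13-0j), -0j, 0.18-0.00j], [-4.04+0.00j, (-1.47+0j), (4.24-0j), (0.1-0j), (5.69-0j)]] + [[(-0.31+0.18j),(-0.42-0.57j),(0.76-0.3j),(-0.15+0.28j),(0.34-0.17j)], [0.45+0.28j,-0.45+0.94j,-0.91-0.79j,(0.46+0j),(-0.46-0.33j)], [0.17-0.45j,0.91+0.24j,-0.55+0.94j,-0.08-0.41j,-0.21+0.46j], [(-0.22+0.33j),(-0.69-0.35j),(0.6-0.66j),(-0.01+0.34j),0.25-0.33j], [-0.23+0.53j,-1.08-0.34j,(0.7-1.1j),(0.07+0.49j),0.28-0.54j]] + [[(-0.31-0.18j), (-0.42+0.57j), 0.76+0.30j, (-0.15-0.28j), (0.34+0.17j)], [(0.45-0.28j), (-0.45-0.94j), (-0.91+0.79j), (0.46-0j), (-0.46+0.33j)], [(0.17+0.45j), 0.91-0.24j, -0.55-0.94j, -0.08+0.41j, (-0.21-0.46j)], [(-0.22-0.33j), (-0.69+0.35j), 0.60+0.66j, (-0.01-0.34j), 0.25+0.33j], [(-0.23-0.53j), -1.08+0.34j, (0.7+1.1j), (0.07-0.49j), (0.28+0.54j)]]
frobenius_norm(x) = 13.73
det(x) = -479.10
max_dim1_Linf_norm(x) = 6.69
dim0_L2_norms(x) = [7.72, 5.77, 5.45, 5.7, 5.77]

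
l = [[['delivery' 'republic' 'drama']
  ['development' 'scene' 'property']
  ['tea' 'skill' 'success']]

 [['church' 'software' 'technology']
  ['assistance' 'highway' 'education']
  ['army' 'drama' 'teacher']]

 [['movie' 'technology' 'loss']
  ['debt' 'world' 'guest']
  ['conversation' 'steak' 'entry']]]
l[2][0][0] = 'movie'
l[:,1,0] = ['development', 'assistance', 'debt']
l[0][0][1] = 'republic'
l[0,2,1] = 'skill'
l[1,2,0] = 'army'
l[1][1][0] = 'assistance'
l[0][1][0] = 'development'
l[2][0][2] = 'loss'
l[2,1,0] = 'debt'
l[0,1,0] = 'development'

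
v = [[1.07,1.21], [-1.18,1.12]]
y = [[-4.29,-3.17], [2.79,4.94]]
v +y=[[-3.22, -1.96], [1.61, 6.06]]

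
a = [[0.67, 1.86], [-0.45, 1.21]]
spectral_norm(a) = 2.24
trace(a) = 1.88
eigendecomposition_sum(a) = [[(0.34+0.58j), 0.93-1.00j], [(-0.22+0.24j), (0.6+0.29j)]] + [[(0.34-0.58j), (0.93+1j)],[(-0.22-0.24j), (0.6-0.29j)]]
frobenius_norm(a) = 2.36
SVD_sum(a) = [[0.31, 1.92], [0.18, 1.11]] + [[0.36, -0.06], [-0.63, 0.10]]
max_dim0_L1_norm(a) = 3.07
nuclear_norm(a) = 2.98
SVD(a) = [[0.87, 0.5],  [0.5, -0.87]] @ diag([2.244103003414151, 0.7342354595547571]) @ [[0.16, 0.99], [0.99, -0.16]]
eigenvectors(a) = [[0.90+0.00j, 0.90-0.00j], [(0.13+0.42j), (0.13-0.42j)]]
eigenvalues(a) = [(0.94+0.87j), (0.94-0.87j)]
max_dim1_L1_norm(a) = 2.53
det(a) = 1.65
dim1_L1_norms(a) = [2.53, 1.66]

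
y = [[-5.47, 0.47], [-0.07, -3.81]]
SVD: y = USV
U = [[-1.00,0.09],[0.09,1.0]]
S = [5.5, 3.79]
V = [[0.99, -0.15], [-0.15, -0.99]]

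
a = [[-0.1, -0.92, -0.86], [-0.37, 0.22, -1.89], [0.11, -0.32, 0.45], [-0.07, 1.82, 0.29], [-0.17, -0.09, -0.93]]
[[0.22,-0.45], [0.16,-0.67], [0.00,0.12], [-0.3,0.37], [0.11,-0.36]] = a @[[-0.01, -0.2], [-0.15, 0.13], [-0.1, 0.41]]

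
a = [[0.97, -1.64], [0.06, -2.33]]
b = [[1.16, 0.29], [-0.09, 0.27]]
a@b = [[1.27, -0.16], [0.28, -0.61]]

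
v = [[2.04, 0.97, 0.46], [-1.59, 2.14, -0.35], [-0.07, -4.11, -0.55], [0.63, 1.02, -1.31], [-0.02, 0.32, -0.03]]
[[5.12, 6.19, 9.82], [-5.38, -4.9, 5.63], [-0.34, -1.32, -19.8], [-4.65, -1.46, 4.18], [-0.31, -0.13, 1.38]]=v@[[1.83, 2.53, 2.30],  [-0.49, -0.03, 4.58],  [4.05, 2.31, 1.48]]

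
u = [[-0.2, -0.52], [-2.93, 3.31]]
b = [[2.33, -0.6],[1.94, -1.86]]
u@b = [[-1.47, 1.09], [-0.41, -4.4]]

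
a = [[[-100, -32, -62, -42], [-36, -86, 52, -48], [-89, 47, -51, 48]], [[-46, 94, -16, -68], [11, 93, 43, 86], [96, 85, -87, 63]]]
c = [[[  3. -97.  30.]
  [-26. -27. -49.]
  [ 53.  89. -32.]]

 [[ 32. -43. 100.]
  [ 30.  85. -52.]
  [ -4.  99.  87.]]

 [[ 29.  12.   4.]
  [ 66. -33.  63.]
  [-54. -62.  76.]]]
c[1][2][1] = 99.0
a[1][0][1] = 94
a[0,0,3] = -42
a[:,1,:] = [[-36, -86, 52, -48], [11, 93, 43, 86]]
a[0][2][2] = -51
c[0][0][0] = 3.0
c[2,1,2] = 63.0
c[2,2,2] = 76.0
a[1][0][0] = -46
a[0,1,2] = 52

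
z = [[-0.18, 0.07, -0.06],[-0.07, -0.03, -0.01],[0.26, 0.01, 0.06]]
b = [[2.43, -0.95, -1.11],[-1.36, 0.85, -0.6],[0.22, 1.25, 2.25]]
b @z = [[-0.66,0.19,-0.2], [0.03,-0.13,0.04], [0.46,0.0,0.11]]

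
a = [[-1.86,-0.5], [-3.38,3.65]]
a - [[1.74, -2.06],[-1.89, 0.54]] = [[-3.6, 1.56],[-1.49, 3.11]]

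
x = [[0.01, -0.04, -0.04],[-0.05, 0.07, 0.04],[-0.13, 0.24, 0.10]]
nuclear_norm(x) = 0.35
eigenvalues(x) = [(0.22+0j), (-0.02+0.01j), (-0.02-0.01j)]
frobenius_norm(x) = 0.31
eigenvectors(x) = [[-0.24+0.00j, (0.81+0j), (0.81-0j)],[0.33+0.00j, (0.31+0.18j), (0.31-0.18j)],[0.92+0.00j, 0.29-0.35j, 0.29+0.35j]]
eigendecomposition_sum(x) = [[0.03+0.00j,-0.06+0.00j,-0.03-0.00j], [-0.04+0.00j,(0.08-0j),0.04+0.00j], [(-0.12+0j),0.21-0.00j,(0.11+0j)]] + [[-0.01-0.00j, (0.01+0.03j), -0.01-0.01j], [(-0-0j), (-0+0.01j), -0j], [(-0+0j), 0.01+0.01j, -0.01-0.00j]] + [[(-0.01+0j), 0.01-0.03j, (-0.01+0.01j)], [-0.00+0.00j, -0.00-0.01j, 0.00+0.00j], [(-0-0j), (0.01-0.01j), (-0.01+0j)]]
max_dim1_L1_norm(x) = 0.47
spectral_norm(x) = 0.31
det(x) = 0.00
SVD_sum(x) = [[0.02, -0.04, -0.02], [-0.04, 0.08, 0.03], [-0.13, 0.24, 0.11]] + [[-0.01, 0.0, -0.02], [0.00, -0.00, 0.00], [-0.0, 0.0, -0.00]] + [[-0.0,-0.0,0.00], [-0.01,-0.01,0.00], [0.0,0.00,-0.0]]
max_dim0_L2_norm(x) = 0.25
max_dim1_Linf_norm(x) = 0.24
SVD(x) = [[-0.17, -0.98, -0.14], [0.30, 0.09, -0.95], [0.94, -0.20, 0.28]] @ diag([0.3098244280023894, 0.025620309405794763, 0.01234599363937924]) @ [[-0.45, 0.82, 0.36], [0.47, -0.13, 0.87], [0.76, 0.56, -0.33]]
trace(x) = 0.18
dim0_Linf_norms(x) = [0.13, 0.24, 0.1]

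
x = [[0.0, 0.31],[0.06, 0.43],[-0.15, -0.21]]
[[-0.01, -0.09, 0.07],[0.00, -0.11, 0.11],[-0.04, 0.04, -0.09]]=x@[[0.30, 0.14, 0.30], [-0.04, -0.28, 0.22]]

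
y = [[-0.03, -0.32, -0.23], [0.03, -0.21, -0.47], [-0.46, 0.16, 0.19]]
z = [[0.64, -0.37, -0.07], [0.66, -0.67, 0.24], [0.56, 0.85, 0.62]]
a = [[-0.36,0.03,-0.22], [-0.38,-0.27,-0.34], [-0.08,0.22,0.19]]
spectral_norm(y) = 0.71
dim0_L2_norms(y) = [0.46, 0.41, 0.56]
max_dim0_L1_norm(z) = 1.89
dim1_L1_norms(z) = [1.08, 1.57, 2.03]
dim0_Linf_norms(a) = [0.38, 0.27, 0.34]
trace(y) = -0.05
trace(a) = -0.44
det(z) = -0.36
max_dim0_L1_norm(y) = 0.89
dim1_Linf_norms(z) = [0.64, 0.67, 0.85]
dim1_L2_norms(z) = [0.74, 0.97, 1.19]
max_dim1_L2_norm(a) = 0.58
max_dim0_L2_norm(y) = 0.56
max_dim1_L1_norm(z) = 2.03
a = y @ z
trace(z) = 0.59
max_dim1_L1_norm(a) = 0.99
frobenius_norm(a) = 0.78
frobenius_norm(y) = 0.83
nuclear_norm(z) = 2.64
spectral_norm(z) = 1.21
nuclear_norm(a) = 1.10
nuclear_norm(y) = 1.28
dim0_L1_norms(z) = [1.86, 1.89, 0.93]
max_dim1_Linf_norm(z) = 0.85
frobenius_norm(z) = 1.71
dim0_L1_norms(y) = [0.52, 0.69, 0.89]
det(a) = 0.02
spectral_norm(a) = 0.70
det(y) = -0.05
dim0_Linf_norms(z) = [0.66, 0.85, 0.62]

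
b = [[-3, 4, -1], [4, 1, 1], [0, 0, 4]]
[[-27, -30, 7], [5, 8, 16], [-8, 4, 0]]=b @ [[3, 3, 3], [-5, -5, 4], [-2, 1, 0]]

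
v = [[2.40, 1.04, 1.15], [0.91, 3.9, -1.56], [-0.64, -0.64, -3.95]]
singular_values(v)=[4.55, 4.44, 1.6]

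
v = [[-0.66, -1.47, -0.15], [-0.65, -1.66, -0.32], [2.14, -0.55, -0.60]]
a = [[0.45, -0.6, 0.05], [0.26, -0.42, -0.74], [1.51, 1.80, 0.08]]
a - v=[[1.11, 0.87, 0.20],[0.91, 1.24, -0.42],[-0.63, 2.35, 0.68]]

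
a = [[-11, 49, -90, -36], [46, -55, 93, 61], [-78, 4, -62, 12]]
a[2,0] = -78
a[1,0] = 46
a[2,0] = -78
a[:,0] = [-11, 46, -78]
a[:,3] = [-36, 61, 12]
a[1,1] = -55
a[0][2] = -90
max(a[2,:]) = 12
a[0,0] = -11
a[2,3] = 12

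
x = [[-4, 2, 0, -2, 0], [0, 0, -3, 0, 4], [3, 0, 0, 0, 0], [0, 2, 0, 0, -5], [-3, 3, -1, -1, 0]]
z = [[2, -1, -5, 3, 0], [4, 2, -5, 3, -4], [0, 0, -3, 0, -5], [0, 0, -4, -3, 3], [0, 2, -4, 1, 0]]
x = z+[[-6, 3, 5, -5, 0], [-4, -2, 2, -3, 8], [3, 0, 3, 0, 5], [0, 2, 4, 3, -8], [-3, 1, 3, -2, 0]]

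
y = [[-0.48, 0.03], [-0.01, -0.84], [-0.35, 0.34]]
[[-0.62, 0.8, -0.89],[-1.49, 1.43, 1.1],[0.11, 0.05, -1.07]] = y @ [[1.4, -1.78, 1.77], [1.76, -1.68, -1.33]]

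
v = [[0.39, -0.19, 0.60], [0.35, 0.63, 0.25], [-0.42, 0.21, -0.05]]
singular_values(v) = [0.89, 0.68, 0.31]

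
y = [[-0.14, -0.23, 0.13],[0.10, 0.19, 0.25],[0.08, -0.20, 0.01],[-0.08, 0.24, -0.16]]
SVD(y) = [[-0.6, 0.08, -0.76],[0.30, 0.92, -0.06],[-0.43, -0.01, 0.55],[0.60, -0.39, -0.33]] @ diag([0.4396386131619416, 0.3281080051655932, 0.1821071848206427]) @ [[0.07, 0.97, -0.23],[0.34, 0.2, 0.92],[0.94, -0.14, -0.31]]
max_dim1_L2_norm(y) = 0.33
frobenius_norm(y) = 0.58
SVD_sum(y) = [[-0.02, -0.26, 0.06],[0.01, 0.13, -0.03],[-0.01, -0.18, 0.04],[0.02, 0.26, -0.06]] + [[0.01, 0.01, 0.02], [0.10, 0.06, 0.28], [-0.0, -0.0, -0.00], [-0.04, -0.03, -0.12]] + [[-0.13,0.02,0.04], [-0.01,0.0,0.0], [0.09,-0.01,-0.03], [-0.06,0.01,0.02]]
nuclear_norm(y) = 0.95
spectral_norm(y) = 0.44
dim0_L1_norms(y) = [0.4, 0.86, 0.55]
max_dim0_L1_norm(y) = 0.86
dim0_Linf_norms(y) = [0.14, 0.24, 0.25]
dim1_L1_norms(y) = [0.5, 0.54, 0.29, 0.48]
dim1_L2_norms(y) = [0.3, 0.33, 0.22, 0.3]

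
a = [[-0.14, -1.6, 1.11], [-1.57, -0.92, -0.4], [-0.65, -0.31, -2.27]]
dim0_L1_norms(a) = [2.36, 2.83, 3.78]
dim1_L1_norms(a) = [2.85, 2.89, 3.23]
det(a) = 4.89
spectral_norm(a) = 2.72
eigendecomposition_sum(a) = [[0.60+0.00j, (-0.54-0j), 0.27+0.00j], [(-0.47-0j), (0.43+0j), -0.21-0.00j], [(-0.07-0j), 0.07+0.00j, -0.03-0.00j]] + [[-0.37+0.38j, (-0.53+0.4j), 0.42+0.49j], [(-0.55-0.03j), (-0.68-0.14j), -0.09+0.66j], [(-0.29-0.89j), -0.19-1.16j, -1.12+0.25j]] + [[(-0.37-0.38j), (-0.53-0.4j), (0.42-0.49j)],  [-0.55+0.03j, -0.68+0.14j, -0.09-0.66j],  [(-0.29+0.89j), -0.19+1.16j, -1.12-0.25j]]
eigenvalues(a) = [(0.99+0j), (-2.16+0.49j), (-2.16-0.49j)]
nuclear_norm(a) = 5.74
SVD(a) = [[-0.33, -0.75, 0.57], [0.38, -0.66, -0.65], [0.86, -0.0, 0.51]] @ diag([2.7192696411566732, 2.2137872807632095, 0.811922714434505]) @ [[-0.41, -0.03, -0.91],[0.51, 0.82, -0.26],[0.75, -0.57, -0.32]]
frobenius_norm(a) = 3.60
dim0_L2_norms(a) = [1.7, 1.87, 2.56]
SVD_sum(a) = [[0.37, 0.03, 0.83], [-0.42, -0.03, -0.94], [-0.96, -0.07, -2.14]] + [[-0.86, -1.36, 0.43], [-0.75, -1.19, 0.38], [-0.0, -0.0, 0.0]] + [[0.35, -0.26, -0.15],[-0.4, 0.30, 0.17],[0.31, -0.24, -0.13]]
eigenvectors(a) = [[(0.78+0j), (0.21+0.39j), (0.21-0.39j)],[-0.62+0.00j, (-0.16+0.43j), (-0.16-0.43j)],[-0.10+0.00j, -0.78+0.00j, (-0.78-0j)]]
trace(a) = -3.33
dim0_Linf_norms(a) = [1.57, 1.6, 2.27]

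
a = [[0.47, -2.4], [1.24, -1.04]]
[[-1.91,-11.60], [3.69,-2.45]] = a@ [[4.36, 2.49], [1.65, 5.32]]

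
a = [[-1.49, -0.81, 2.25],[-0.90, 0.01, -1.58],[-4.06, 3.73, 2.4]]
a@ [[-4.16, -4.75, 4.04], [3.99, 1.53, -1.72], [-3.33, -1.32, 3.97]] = [[-4.53, 2.87, 4.31], [9.05, 6.38, -9.93], [23.78, 21.82, -13.29]]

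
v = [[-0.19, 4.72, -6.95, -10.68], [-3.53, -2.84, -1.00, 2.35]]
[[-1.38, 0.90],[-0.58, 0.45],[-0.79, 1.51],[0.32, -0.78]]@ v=[[-2.91, -9.07, 8.69, 16.85], [-1.48, -4.02, 3.58, 7.25], [-5.18, -8.02, 3.98, 11.99], [2.69, 3.73, -1.44, -5.25]]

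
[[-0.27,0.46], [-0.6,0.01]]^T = [[-0.27, -0.6], [0.46, 0.01]]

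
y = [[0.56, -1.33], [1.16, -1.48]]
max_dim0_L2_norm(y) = 1.99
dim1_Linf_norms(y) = [1.33, 1.48]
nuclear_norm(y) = 2.65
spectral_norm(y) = 2.35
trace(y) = -0.92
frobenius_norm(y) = 2.37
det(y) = 0.71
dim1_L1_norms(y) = [1.89, 2.64]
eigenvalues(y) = [(-0.46+0.71j), (-0.46-0.71j)]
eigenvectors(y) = [[0.73+0.00j, 0.73-0.00j],[(0.56-0.39j), (0.56+0.39j)]]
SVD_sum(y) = [[0.76, -1.2],[1.0, -1.58]] + [[-0.20,-0.13], [0.16,0.10]]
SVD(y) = [[-0.61, -0.8], [-0.8, 0.61]] @ diag([2.3507977589565, 0.30372668056180996]) @ [[-0.54, 0.84], [0.84, 0.54]]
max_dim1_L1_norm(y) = 2.64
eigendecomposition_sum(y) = [[0.28+0.69j, -0.67-0.43j], [(0.58+0.38j), (-0.74+0.02j)]] + [[(0.28-0.69j), -0.67+0.43j], [0.58-0.38j, -0.74-0.02j]]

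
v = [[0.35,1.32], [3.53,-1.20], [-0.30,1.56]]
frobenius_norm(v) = 4.28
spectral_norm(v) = 3.83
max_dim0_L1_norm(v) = 4.18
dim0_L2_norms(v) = [3.56, 2.37]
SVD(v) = [[0.06, 0.71], [-0.97, 0.22], [0.24, 0.67]] @ diag([3.8291664212582877, 1.9044381109156558]) @ [[-0.91, 0.42], [0.42, 0.91]]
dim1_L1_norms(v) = [1.67, 4.73, 1.86]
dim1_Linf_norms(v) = [1.32, 3.53, 1.56]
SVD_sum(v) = [[-0.22, 0.1], [3.36, -1.57], [-0.85, 0.4]] + [[0.57, 1.22], [0.17, 0.37], [0.55, 1.16]]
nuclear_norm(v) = 5.73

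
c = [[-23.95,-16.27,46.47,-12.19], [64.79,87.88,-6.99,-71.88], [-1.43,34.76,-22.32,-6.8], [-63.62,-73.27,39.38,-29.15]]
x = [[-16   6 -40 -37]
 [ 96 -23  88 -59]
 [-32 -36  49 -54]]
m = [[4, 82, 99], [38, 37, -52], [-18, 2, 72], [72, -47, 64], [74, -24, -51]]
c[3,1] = -73.27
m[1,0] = 38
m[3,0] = 72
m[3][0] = 72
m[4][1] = -24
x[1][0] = 96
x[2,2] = 49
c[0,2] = 46.47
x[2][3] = -54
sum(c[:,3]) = -120.01999999999998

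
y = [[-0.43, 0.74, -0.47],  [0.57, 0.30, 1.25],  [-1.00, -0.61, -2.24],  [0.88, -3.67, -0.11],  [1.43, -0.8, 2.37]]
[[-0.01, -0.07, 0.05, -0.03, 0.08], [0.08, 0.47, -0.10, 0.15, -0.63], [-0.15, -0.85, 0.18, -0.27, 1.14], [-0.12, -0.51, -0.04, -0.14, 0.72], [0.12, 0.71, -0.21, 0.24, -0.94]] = y @ [[0.04, 0.2, -0.05, 0.06, -0.27], [0.04, 0.18, -0.00, 0.05, -0.25], [0.04, 0.24, -0.06, 0.08, -0.32]]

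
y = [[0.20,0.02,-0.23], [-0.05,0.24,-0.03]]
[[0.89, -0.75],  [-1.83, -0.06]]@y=[[0.22, -0.16, -0.18], [-0.36, -0.05, 0.42]]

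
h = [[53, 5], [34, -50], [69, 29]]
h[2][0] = 69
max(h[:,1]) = 29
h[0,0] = 53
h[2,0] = 69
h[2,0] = 69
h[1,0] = 34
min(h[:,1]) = -50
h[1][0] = 34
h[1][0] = 34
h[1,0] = 34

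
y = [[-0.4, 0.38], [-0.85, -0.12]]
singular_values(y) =[0.94, 0.39]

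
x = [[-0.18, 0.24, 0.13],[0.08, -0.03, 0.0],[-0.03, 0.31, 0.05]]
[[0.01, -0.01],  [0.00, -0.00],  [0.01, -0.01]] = x@[[0.02, -0.02], [0.02, -0.03], [0.04, -0.05]]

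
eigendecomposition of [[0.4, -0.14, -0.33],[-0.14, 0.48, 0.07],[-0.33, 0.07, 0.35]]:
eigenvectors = [[-0.67, 0.69, -0.26],[0.45, 0.11, -0.89],[0.59, 0.71, 0.38]]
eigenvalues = [0.78, 0.04, 0.41]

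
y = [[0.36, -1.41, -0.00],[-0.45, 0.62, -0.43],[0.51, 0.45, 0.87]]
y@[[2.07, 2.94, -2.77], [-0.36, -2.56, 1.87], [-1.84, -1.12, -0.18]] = [[1.25,4.67,-3.63], [-0.36,-2.43,2.48], [-0.71,-0.63,-0.73]]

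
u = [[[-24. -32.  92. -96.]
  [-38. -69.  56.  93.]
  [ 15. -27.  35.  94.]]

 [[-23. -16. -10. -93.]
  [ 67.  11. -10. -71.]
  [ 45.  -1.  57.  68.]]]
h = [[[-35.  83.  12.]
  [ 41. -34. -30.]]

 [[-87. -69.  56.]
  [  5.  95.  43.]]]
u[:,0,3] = [-96.0, -93.0]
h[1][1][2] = 43.0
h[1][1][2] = 43.0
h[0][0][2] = 12.0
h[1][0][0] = -87.0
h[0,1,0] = 41.0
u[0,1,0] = -38.0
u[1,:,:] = [[-23.0, -16.0, -10.0, -93.0], [67.0, 11.0, -10.0, -71.0], [45.0, -1.0, 57.0, 68.0]]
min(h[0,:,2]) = -30.0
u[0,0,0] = -24.0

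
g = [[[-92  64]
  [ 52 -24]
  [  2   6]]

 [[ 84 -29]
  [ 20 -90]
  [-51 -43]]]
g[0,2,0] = 2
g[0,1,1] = -24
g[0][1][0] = 52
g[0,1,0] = 52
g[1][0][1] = -29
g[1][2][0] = -51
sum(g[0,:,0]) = -38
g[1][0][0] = 84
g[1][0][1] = -29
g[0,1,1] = -24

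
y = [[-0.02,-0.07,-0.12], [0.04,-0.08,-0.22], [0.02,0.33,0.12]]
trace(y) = 0.02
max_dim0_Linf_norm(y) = 0.33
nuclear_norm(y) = 0.62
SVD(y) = [[-0.31, 0.29, -0.91], [-0.47, 0.78, 0.41], [0.82, 0.56, -0.11]] @ diag([0.4095702155449587, 0.17592664907877212, 0.03319717883150024]) @ [[0.01,0.81,0.59], [0.21,0.57,-0.79], [0.98,-0.13,0.16]]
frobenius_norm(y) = 0.45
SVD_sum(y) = [[-0.00, -0.10, -0.07],[-0.00, -0.16, -0.11],[0.00, 0.27, 0.20]] + [[0.01, 0.03, -0.04], [0.03, 0.08, -0.11], [0.02, 0.06, -0.08]] + [[-0.03,0.00,-0.00],[0.01,-0.0,0.0],[-0.0,0.0,-0.0]]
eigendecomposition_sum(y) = [[-0.03+0.00j, (0.01-0j), -0.00+0.00j], [(0.01-0j), -0.00+0.00j, 0.00-0.00j], [(-0.01+0j), 0.00-0.00j, -0.00+0.00j]] + [[(0.01+0.01j), -0.04+0.06j, -0.06-0.01j],  [(0.02+0.02j), -0.04+0.13j, (-0.11+0.01j)],  [0.01-0.03j, (0.16-0.01j), 0.06+0.12j]] + [[(0.01-0.01j), (-0.04-0.06j), -0.06+0.01j], [0.02-0.02j, -0.04-0.13j, -0.11-0.01j], [0.01+0.03j, 0.16+0.01j, (0.06-0.12j)]]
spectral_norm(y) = 0.41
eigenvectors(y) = [[-0.97+0.00j,0.20-0.25j,(0.2+0.25j)], [(0.16+0j),0.19-0.57j,(0.19+0.57j)], [-0.21+0.00j,(-0.73+0j),-0.73-0.00j]]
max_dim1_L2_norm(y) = 0.35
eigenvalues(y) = [(-0.03+0j), (0.03+0.26j), (0.03-0.26j)]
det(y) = -0.00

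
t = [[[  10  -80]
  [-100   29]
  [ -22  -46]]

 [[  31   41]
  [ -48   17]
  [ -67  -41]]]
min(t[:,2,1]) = -46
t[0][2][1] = -46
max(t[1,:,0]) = 31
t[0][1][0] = -100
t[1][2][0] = -67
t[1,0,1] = 41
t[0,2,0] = -22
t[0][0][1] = -80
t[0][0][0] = 10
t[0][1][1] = 29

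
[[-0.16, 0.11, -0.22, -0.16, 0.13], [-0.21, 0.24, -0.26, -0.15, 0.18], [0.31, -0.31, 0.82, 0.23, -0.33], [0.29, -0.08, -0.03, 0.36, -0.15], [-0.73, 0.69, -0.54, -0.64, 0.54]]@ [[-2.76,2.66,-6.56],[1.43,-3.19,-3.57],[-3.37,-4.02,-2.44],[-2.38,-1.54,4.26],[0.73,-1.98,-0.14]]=[[1.82,0.10,0.49],[2.29,-0.4,0.49],[-4.85,-1.18,-1.9],[-1.78,0.89,0.01],[6.74,-2.06,0.84]]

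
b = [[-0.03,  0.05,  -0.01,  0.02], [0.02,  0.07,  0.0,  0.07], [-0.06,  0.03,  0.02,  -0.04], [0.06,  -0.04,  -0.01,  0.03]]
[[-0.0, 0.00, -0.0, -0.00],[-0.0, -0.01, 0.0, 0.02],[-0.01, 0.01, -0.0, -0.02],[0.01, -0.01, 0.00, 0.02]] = b@[[0.11,-0.01,-0.04,-0.05],  [-0.01,0.15,-0.11,-0.22],  [-0.04,-0.11,0.14,0.14],  [-0.05,-0.22,0.14,0.45]]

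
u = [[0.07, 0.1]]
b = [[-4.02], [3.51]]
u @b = [[0.07]]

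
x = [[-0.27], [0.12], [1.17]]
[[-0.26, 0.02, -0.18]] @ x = [[-0.14]]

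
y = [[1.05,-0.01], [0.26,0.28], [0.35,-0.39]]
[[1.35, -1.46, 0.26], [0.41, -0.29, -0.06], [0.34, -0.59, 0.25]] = y @[[1.29, -1.39, 0.24], [0.28, 0.27, -0.42]]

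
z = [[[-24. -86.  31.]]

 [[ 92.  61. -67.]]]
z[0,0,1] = -86.0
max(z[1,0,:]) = 92.0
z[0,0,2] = 31.0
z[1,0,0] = 92.0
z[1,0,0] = 92.0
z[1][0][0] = 92.0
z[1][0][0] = 92.0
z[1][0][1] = 61.0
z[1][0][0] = 92.0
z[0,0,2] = 31.0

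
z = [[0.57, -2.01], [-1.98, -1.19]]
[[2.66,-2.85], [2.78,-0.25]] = z @ [[-0.52, -0.62], [-1.47, 1.24]]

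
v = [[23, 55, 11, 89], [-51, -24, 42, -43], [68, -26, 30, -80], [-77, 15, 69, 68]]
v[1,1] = -24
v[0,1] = 55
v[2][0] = 68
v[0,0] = 23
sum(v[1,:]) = -76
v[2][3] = -80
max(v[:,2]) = 69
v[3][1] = 15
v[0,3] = 89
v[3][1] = 15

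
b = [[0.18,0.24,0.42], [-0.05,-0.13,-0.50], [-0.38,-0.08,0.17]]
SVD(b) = [[-0.70, -0.26, 0.67], [0.71, -0.14, 0.69], [-0.08, 0.96, 0.28]] @ diag([0.7214169395115665, 0.43821261052057364, 0.05502097206074325]) @ [[-0.18, -0.35, -0.92],[-0.92, -0.27, 0.28],[-0.35, 0.9, -0.27]]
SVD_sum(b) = [[0.09, 0.18, 0.46], [-0.09, -0.18, -0.47], [0.01, 0.02, 0.06]] + [[0.1, 0.03, -0.03], [0.06, 0.02, -0.02], [-0.39, -0.11, 0.12]] + [[-0.01, 0.03, -0.01], [-0.01, 0.03, -0.01], [-0.01, 0.01, -0.0]]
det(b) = 0.02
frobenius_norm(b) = 0.85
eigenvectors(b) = [[(-0.57-0.03j), (-0.57+0.03j), (0.19+0j)], [0.67+0.00j, 0.67-0.00j, -0.86+0.00j], [-0.16-0.44j, (-0.16+0.44j), 0.48+0.00j]]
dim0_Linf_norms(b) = [0.38, 0.24, 0.5]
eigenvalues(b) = [(0.03+0.33j), (0.03-0.33j), (0.16+0j)]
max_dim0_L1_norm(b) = 1.09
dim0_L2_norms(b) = [0.42, 0.28, 0.67]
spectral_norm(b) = 0.72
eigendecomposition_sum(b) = [[0.12+0.21j, (0.14+0.03j), (0.21-0.02j)], [(-0.15-0.24j), -0.17-0.03j, (-0.24+0.04j)], [(-0.12+0.15j), (0.02+0.12j), (0.08+0.15j)]] + [[0.12-0.21j, 0.14-0.03j, 0.21+0.02j],[-0.15+0.24j, -0.17+0.03j, -0.24-0.04j],[-0.12-0.15j, (0.02-0.12j), (0.08-0.15j)]] + [[(-0.06+0j), (-0.05+0j), 0j], [0.25-0.00j, (0.21-0j), -0.02-0.00j], [(-0.14+0j), -0.12+0.00j, (0.01+0j)]]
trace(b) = 0.22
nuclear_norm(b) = 1.21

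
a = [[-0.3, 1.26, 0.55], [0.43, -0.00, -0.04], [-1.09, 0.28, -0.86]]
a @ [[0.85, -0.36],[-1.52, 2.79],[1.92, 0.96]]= [[-1.11, 4.15], [0.29, -0.19], [-3.00, 0.35]]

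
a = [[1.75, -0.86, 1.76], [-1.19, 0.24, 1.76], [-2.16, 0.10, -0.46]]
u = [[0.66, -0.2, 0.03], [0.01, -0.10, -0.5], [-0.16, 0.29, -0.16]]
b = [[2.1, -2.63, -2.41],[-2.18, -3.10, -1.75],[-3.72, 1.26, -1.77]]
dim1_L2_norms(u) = [0.69, 0.51, 0.37]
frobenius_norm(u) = 0.93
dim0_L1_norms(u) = [0.83, 0.59, 0.69]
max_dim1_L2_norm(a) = 2.63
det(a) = 3.94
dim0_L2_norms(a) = [3.02, 0.9, 2.53]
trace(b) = -2.77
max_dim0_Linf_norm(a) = 2.16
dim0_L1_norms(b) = [8.0, 6.99, 5.93]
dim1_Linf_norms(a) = [1.76, 1.76, 2.16]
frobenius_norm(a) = 4.04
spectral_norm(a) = 3.27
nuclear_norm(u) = 1.49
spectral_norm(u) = 0.74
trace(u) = 0.40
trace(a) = 1.53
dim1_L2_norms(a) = [2.63, 2.14, 2.21]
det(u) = 0.09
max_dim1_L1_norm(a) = 4.37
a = b @ u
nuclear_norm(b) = 11.75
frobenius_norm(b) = 7.29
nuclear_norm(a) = 6.11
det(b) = 43.59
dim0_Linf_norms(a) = [2.16, 0.86, 1.76]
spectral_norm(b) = 5.04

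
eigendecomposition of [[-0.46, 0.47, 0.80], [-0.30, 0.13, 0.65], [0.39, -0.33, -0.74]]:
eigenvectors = [[-0.56, -0.9, 0.19], [-0.6, -0.25, 0.86], [0.57, -0.36, -0.47]]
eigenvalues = [-0.78, -0.0, -0.29]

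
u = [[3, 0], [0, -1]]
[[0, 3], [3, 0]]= u@[[0, 1], [-3, 0]]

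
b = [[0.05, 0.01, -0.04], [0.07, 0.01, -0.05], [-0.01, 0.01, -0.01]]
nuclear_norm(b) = 0.13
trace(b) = 0.05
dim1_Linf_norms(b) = [0.05, 0.07, 0.01]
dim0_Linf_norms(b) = [0.07, 0.01, 0.05]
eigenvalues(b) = [0.06, -0.01, -0.0]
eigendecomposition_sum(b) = [[0.06, 0.0, -0.04], [0.08, 0.01, -0.05], [0.0, 0.0, -0.00]] + [[-0.01, 0.01, -0.0], [-0.01, 0.00, -0.00], [-0.01, 0.01, -0.01]] + [[0.0, -0.0, -0.00],  [0.0, -0.0, -0.0],  [0.0, -0.00, -0.0]]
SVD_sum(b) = [[0.05, 0.01, -0.04], [0.07, 0.01, -0.05], [-0.00, -0.00, 0.0]] + [[-0.0, 0.00, -0.00], [0.00, -0.00, 0.0], [-0.01, 0.01, -0.01]] + [[-0.0, -0.00, -0.0], [0.00, 0.0, 0.0], [0.0, 0.00, 0.0]]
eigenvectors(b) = [[-0.6,-0.47,0.27], [-0.80,-0.36,0.8], [-0.03,-0.81,0.53]]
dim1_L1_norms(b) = [0.1, 0.13, 0.03]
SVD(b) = [[-0.6,0.16,-0.78], [-0.80,-0.11,0.59], [0.01,0.98,0.2]] @ diag([0.1081137598149799, 0.017646952673729354, 4.264679556290309e-18]) @ [[-0.80, -0.13, 0.59],[-0.54, 0.58, -0.60],[0.27, 0.8, 0.53]]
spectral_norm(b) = 0.11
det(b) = 0.00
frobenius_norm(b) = 0.11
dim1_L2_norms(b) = [0.06, 0.09, 0.02]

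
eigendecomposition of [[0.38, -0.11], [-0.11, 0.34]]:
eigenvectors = [[0.77,0.64], [-0.64,0.77]]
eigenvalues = [0.47, 0.25]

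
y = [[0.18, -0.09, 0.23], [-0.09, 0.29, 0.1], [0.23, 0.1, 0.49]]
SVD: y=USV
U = [[-0.43, 0.43, -0.79], [-0.15, -0.90, -0.41], [-0.89, -0.06, 0.46]]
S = [0.62, 0.34, 0.0]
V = [[-0.43, -0.15, -0.89],  [0.43, -0.9, -0.06],  [-0.79, -0.41, 0.46]]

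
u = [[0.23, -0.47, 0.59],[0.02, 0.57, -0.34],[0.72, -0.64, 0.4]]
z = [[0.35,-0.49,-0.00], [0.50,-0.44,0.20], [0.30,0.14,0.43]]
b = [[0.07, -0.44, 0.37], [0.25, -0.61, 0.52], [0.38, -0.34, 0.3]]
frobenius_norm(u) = 1.47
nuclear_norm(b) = 1.40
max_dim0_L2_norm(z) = 0.68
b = z @ u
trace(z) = 0.34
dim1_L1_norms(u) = [1.29, 0.93, 1.76]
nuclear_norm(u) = 2.04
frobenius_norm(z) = 1.07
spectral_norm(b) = 1.15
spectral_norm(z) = 0.93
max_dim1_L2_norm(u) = 1.04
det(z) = -0.00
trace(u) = 1.20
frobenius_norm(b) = 1.18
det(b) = -0.00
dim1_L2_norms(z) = [0.6, 0.7, 0.54]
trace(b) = -0.24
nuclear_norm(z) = 1.46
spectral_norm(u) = 1.38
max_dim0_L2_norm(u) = 0.98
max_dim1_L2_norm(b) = 0.84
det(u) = -0.13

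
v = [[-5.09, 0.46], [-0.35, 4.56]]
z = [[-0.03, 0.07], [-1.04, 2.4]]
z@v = [[0.13, 0.31], [4.45, 10.47]]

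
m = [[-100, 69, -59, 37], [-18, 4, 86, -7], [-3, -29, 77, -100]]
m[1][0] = -18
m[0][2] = -59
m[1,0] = -18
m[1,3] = -7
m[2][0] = -3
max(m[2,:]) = 77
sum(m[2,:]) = -55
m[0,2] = -59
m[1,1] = 4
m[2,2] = 77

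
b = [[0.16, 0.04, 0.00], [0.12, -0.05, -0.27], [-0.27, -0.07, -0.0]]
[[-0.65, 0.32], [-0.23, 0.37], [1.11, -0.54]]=b @ [[-3.71, 1.55], [-1.53, 1.7], [-0.51, -1.00]]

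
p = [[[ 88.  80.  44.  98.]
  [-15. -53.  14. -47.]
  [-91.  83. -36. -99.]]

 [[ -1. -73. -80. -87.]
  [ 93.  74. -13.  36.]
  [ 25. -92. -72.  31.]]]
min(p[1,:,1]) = -92.0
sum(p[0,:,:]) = 66.0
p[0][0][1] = 80.0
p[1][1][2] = -13.0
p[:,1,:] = [[-15.0, -53.0, 14.0, -47.0], [93.0, 74.0, -13.0, 36.0]]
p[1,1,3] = 36.0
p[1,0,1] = -73.0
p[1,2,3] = 31.0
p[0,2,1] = 83.0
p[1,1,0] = 93.0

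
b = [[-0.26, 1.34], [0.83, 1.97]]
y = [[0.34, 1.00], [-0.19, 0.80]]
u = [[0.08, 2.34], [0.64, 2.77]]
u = y + b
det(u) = -1.28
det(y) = 0.46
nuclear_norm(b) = 3.11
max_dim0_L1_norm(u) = 5.11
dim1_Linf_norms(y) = [1.0, 0.8]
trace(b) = 1.71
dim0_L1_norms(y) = [0.53, 1.8]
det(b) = -1.62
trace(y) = 1.14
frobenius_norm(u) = 3.68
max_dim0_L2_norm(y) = 1.28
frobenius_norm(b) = 2.54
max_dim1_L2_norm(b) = 2.14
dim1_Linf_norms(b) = [1.34, 1.97]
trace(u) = 2.85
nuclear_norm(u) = 4.01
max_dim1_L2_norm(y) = 1.06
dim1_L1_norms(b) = [1.6, 2.8]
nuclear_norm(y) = 1.65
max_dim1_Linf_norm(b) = 1.97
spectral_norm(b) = 2.45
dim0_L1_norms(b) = [1.09, 3.31]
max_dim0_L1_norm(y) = 1.8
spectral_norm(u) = 3.67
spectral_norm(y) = 1.29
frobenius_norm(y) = 1.34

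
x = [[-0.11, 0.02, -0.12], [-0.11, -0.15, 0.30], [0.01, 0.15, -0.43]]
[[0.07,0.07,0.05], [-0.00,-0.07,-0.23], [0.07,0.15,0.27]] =x@[[-0.46, -0.26, 0.05], [0.01, -0.1, 0.79], [-0.17, -0.38, -0.35]]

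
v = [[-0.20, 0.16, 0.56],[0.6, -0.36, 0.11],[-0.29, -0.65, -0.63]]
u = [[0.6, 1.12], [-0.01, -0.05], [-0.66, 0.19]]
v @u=[[-0.49,-0.13], [0.29,0.71], [0.25,-0.41]]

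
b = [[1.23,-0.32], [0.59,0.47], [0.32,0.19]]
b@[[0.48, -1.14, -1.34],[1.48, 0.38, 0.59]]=[[0.12, -1.52, -1.84], [0.98, -0.49, -0.51], [0.43, -0.29, -0.32]]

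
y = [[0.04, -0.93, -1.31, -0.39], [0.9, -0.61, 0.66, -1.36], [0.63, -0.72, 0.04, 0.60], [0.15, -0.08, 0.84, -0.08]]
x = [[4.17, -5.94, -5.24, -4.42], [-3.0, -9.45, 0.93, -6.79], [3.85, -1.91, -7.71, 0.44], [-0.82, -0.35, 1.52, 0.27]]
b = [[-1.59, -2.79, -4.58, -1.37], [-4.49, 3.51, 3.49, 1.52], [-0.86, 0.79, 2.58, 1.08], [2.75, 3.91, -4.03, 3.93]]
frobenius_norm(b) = 11.99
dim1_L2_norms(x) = [9.98, 12.05, 8.84, 1.78]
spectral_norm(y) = 1.93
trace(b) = 8.43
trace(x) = -12.72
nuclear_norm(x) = 27.76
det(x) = 192.61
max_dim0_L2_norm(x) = 11.33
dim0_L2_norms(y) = [1.11, 1.33, 1.69, 1.54]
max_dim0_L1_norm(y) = 2.85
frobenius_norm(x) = 18.06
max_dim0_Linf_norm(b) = 4.58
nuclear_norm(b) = 20.78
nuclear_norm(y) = 5.07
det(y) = -0.94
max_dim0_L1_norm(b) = 14.68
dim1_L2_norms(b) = [5.76, 6.85, 3.03, 7.38]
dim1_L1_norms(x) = [19.77, 20.17, 13.91, 2.96]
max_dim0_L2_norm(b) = 7.49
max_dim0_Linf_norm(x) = 9.45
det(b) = -204.02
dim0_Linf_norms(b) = [4.49, 3.91, 4.58, 3.93]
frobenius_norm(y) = 2.87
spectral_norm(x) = 14.38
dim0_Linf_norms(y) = [0.9, 0.93, 1.31, 1.36]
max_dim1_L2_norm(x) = 12.05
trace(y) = -0.61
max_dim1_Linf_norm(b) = 4.58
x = y @ b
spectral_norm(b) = 8.49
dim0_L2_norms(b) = [5.57, 6.0, 7.49, 4.56]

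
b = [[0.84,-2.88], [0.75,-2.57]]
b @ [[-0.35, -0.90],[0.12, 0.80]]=[[-0.64, -3.06], [-0.57, -2.73]]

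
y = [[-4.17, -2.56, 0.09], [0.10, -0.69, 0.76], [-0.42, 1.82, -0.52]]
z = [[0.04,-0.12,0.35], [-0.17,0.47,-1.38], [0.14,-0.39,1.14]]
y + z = [[-4.13, -2.68, 0.44], [-0.07, -0.22, -0.62], [-0.28, 1.43, 0.62]]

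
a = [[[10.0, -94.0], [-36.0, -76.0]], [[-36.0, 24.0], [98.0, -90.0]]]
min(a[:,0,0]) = -36.0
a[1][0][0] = -36.0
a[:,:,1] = [[-94.0, -76.0], [24.0, -90.0]]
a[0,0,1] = -94.0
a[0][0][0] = 10.0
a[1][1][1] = -90.0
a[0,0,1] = -94.0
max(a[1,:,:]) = 98.0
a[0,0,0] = 10.0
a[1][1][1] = -90.0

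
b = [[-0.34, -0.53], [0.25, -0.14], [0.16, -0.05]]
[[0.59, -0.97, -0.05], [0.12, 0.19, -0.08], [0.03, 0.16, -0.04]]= b @ [[-0.11, 1.32, -0.19], [-1.05, 0.99, 0.21]]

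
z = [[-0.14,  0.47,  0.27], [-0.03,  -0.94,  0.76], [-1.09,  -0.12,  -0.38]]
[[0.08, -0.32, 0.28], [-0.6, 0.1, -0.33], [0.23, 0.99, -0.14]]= z @ [[-0.12, -0.65, 0.01],[0.34, -0.55, 0.50],[-0.37, -0.58, 0.18]]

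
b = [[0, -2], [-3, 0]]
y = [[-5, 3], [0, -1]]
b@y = [[0, 2], [15, -9]]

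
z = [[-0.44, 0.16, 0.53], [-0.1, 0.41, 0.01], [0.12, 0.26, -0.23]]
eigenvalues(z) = [-0.62, 0.0, 0.36]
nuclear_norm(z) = 1.25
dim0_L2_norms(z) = [0.47, 0.51, 0.58]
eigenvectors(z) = [[0.93, 0.78, 0.45],[0.09, 0.18, 0.78],[-0.35, 0.6, 0.44]]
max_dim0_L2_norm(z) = 0.58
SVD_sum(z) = [[-0.44, 0.17, 0.53], [-0.1, 0.04, 0.12], [0.11, -0.04, -0.14]] + [[-0.00,-0.01,0.00],[0.01,0.37,-0.11],[0.0,0.30,-0.09]] + [[0.00, 0.00, 0.0], [-0.00, -0.00, -0.00], [0.0, 0.00, 0.00]]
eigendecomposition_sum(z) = [[-0.41, -0.08, 0.55],[-0.04, -0.01, 0.06],[0.15, 0.03, -0.21]] + [[0.00, -0.0, 0.00], [0.00, -0.00, 0.0], [0.0, -0.0, 0.00]] + [[-0.03, 0.24, -0.03], [-0.06, 0.42, -0.05], [-0.03, 0.23, -0.03]]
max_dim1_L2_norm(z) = 0.71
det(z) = -0.00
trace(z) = -0.26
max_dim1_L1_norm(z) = 1.13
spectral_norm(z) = 0.75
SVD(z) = [[-0.94, 0.02, 0.33], [-0.22, -0.77, -0.59], [0.25, -0.63, 0.73]] @ diag([0.7496488050761552, 0.501221626163594, 0.001884280715615435]) @ [[0.62, -0.24, -0.75], [-0.01, -0.96, 0.29], [0.78, 0.17, 0.60]]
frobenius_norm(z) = 0.90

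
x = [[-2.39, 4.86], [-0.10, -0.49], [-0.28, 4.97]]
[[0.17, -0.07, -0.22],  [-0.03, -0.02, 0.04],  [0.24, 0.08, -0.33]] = x @ [[0.03, 0.07, -0.05], [0.05, 0.02, -0.07]]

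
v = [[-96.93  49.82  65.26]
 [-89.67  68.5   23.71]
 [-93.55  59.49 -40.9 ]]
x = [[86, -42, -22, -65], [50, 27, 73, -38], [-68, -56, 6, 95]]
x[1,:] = [50, 27, 73, -38]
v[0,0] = -96.93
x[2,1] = -56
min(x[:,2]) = -22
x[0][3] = -65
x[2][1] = -56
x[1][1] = 27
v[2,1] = 59.49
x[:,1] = [-42, 27, -56]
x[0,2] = -22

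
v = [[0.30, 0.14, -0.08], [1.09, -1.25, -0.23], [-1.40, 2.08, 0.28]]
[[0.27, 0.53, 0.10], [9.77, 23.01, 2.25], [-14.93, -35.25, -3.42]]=v @ [[0.20, 5.31, -1.65], [-5.41, -12.27, -1.42], [-12.12, -8.21, -9.9]]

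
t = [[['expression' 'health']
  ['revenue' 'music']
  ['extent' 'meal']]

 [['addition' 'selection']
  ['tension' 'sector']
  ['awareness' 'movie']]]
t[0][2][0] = 'extent'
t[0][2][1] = 'meal'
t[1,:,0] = ['addition', 'tension', 'awareness']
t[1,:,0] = ['addition', 'tension', 'awareness']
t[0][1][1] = 'music'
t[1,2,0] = 'awareness'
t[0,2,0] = 'extent'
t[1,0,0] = 'addition'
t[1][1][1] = 'sector'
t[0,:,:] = [['expression', 'health'], ['revenue', 'music'], ['extent', 'meal']]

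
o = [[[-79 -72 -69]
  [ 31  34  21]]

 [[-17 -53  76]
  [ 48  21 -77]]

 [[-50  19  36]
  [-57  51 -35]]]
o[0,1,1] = 34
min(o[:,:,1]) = -72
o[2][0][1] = 19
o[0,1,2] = 21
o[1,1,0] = 48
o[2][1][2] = -35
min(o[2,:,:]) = -57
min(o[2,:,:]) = -57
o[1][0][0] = -17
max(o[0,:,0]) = 31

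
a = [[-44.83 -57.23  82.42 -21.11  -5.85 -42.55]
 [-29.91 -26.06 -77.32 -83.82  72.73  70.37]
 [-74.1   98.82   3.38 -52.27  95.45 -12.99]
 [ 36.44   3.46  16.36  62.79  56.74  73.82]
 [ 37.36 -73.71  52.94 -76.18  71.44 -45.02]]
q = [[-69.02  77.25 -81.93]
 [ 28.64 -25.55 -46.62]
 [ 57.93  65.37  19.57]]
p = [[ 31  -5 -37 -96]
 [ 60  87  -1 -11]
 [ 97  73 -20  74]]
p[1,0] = 60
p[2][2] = -20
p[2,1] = 73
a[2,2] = 3.38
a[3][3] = 62.79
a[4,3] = -76.18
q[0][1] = 77.25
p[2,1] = 73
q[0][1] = 77.25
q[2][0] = 57.93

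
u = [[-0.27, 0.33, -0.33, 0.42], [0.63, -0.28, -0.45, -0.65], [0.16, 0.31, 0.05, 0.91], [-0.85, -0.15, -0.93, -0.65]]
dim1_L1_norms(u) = [1.35, 2.01, 1.43, 2.58]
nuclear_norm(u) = 3.59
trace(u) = -1.15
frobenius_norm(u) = 2.13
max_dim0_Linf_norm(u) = 0.93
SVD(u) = [[0.09, 0.51, -0.44, -0.74], [-0.37, -0.60, -0.70, -0.04], [0.51, 0.29, -0.56, 0.59], [-0.77, 0.54, -0.07, 0.32]] @ diag([1.6482228147548563, 1.1845804634476582, 0.648587777198184, 0.10753870842086143]) @ [[0.29,  0.25,  0.54,  0.75], [-0.79,  0.29,  -0.33,  0.44], [-0.54,  -0.17,  0.77,  -0.29], [-0.07,  -0.91,  -0.1,  0.40]]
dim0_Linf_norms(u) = [0.85, 0.33, 0.93, 0.91]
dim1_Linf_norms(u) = [0.42, 0.65, 0.91, 0.93]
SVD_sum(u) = [[0.04,0.04,0.08,0.11], [-0.18,-0.15,-0.33,-0.47], [0.24,0.21,0.45,0.63], [-0.37,-0.31,-0.68,-0.96]] + [[-0.47, 0.17, -0.20, 0.26], [0.56, -0.21, 0.23, -0.31], [-0.27, 0.1, -0.11, 0.15], [-0.51, 0.19, -0.21, 0.28]] + [[0.15, 0.05, -0.22, 0.08], [0.25, 0.08, -0.35, 0.13], [0.20, 0.06, -0.28, 0.10], [0.03, 0.01, -0.04, 0.01]] + [[0.01, 0.07, 0.01, -0.03],[0.00, 0.0, 0.00, -0.0],[-0.0, -0.06, -0.01, 0.03],[-0.0, -0.03, -0.0, 0.01]]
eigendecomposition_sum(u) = [[(-0.11+0.15j),0.10+0.10j,(-0.21+0.28j),0.19+0.31j], [0.02-0.10j,(-0.08-0.02j),0.03-0.20j,(-0.18-0.11j)], [0.04+0.25j,(0.19-0.01j),0.08+0.47j,0.48+0.10j], [(-0.3-0.1j),(-0.1+0.22j),-0.57-0.17j,(-0.39+0.49j)]] + [[(-0.11-0.15j),0.10-0.10j,(-0.21-0.28j),(0.19-0.31j)], [(0.02+0.1j),(-0.08+0.02j),(0.03+0.2j),(-0.18+0.11j)], [(0.04-0.25j),0.19+0.01j,(0.08-0.47j),0.48-0.10j], [-0.30+0.10j,(-0.1-0.22j),-0.57+0.17j,(-0.39-0.49j)]] + [[0.09-0.00j, 0.04-0.00j, -0.05-0.00j, -0.04-0.00j],  [(0.25-0j), 0.10-0.00j, (-0.15-0j), -0.11-0.00j],  [(-0.02+0j), -0.01+0.00j, 0.01+0.00j, (0.01+0j)],  [(-0.11+0j), -0.04+0.00j, (0.06+0j), 0.04+0.00j]] + [[-0.13+0.00j, (0.09+0j), (0.14+0j), 0.07+0.00j],[(0.34-0j), (-0.22-0j), (-0.37-0j), (-0.19-0j)],[0.11-0.00j, (-0.07-0j), (-0.12-0j), -0.06-0.00j],[-0.14+0.00j, 0.09+0.00j, 0.16+0.00j, 0.08+0.00j]]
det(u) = -0.14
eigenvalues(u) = [(-0.5+1.08j), (-0.5-1.08j), (0.25+0j), (-0.39+0j)]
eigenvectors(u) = [[-0.14+0.38j, -0.14-0.38j, (0.31+0j), 0.33+0.00j], [(-0.03-0.23j), (-0.03+0.23j), (0.88+0j), (-0.84+0j)], [0.24+0.49j, (0.24-0.49j), (-0.07+0j), -0.26+0.00j], [-0.69+0.00j, (-0.69-0j), (-0.37+0j), 0.35+0.00j]]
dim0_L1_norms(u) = [1.91, 1.07, 1.76, 2.63]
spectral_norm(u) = 1.65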